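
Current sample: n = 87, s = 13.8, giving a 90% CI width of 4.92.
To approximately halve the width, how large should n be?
n ≈ 348

CI width ∝ 1/√n
To reduce width by factor 2, need √n to grow by 2 → need 2² = 4 times as many samples.

Current: n = 87, width = 4.92
New: n = 348, width ≈ 2.44

Width reduced by factor of 4.92/2.44 = 2.02.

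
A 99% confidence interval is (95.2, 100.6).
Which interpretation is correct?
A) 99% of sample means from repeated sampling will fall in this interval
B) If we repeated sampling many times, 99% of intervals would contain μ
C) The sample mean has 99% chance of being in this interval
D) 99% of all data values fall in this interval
B

A) Wrong — coverage applies to intervals containing μ, not to future x̄ values.
B) Correct — this is the frequentist long-run coverage interpretation.
C) Wrong — x̄ is observed and sits in the interval by construction.
D) Wrong — a CI is about the parameter μ, not individual data values.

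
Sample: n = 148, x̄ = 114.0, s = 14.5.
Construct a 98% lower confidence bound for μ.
μ ≥ 111.53

Lower bound (one-sided):
t* = 2.072 (one-sided for 98%)
Lower bound = x̄ - t* · s/√n = 114.0 - 2.072 · 14.5/√148 = 111.53

We are 98% confident that μ ≥ 111.53.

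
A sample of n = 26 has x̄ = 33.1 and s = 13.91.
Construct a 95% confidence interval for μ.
(27.48, 38.72)

t-interval (σ unknown):
df = n - 1 = 25
t* = 2.060 for 95% confidence

Margin of error = t* · s/√n = 2.060 · 13.91/√26 = 5.62

CI: (27.48, 38.72)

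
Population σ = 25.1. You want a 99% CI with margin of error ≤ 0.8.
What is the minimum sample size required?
n ≥ 6533

For margin E ≤ 0.8:
n ≥ (z* · σ / E)²
n ≥ (2.576 · 25.1 / 0.8)²
n ≥ 6532.20

Minimum n = 6533 (rounding up)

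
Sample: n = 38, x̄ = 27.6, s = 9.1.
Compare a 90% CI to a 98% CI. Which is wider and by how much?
98% CI is wider by 2.20

df = 37
90% CI: t* = 1.687, (25.11, 30.09), width = 2 · t* · s/√n = 4.98
98% CI: t* = 2.431, (24.01, 31.19), width = 2 · t* · s/√n = 7.18

The 98% CI is wider by 7.18 - 4.98 = 2.20.
Higher confidence requires a wider interval.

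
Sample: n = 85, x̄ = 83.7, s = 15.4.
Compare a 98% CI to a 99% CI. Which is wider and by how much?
99% CI is wider by 0.89

df = 84
98% CI: t* = 2.372, (79.74, 87.66), width = 2 · t* · s/√n = 7.92
99% CI: t* = 2.636, (79.30, 88.10), width = 2 · t* · s/√n = 8.81

The 99% CI is wider by 8.81 - 7.92 = 0.89.
Higher confidence requires a wider interval.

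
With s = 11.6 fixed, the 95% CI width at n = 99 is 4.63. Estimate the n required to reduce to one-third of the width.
n ≈ 891

CI width ∝ 1/√n
To reduce width by factor 3, need √n to grow by 3 → need 3² = 9 times as many samples.

Current: n = 99, width = 4.63
New: n = 891, width ≈ 1.53

Width reduced by factor of 4.63/1.53 = 3.03.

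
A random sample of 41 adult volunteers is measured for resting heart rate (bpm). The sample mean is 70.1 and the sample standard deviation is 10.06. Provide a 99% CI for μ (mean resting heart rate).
(65.85, 74.35)

t-interval (σ unknown):
df = n - 1 = 40
t* = 2.704 for 99% confidence

Margin of error = t* · s/√n = 2.704 · 10.06/√41 = 4.25

CI: (65.85, 74.35)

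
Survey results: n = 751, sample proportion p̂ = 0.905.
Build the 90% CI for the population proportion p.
(0.887, 0.923)

Proportion CI:
SE = √(p̂(1-p̂)/n) = √(0.905 · 0.095 / 751) = 0.01070

z* = 1.645
Margin = z* · SE = 1.645 · 0.01070 = 0.0176

CI: 0.905 ± 0.0176 = (0.887, 0.923)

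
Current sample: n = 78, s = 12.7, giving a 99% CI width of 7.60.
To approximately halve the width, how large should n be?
n ≈ 312

CI width ∝ 1/√n
To reduce width by factor 2, need √n to grow by 2 → need 2² = 4 times as many samples.

Current: n = 78, width = 7.60
New: n = 312, width ≈ 3.73

Width reduced by factor of 7.60/3.73 = 2.04.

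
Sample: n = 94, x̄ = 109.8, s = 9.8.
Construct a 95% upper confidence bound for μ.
μ ≤ 111.48

Upper bound (one-sided):
t* = 1.661 (one-sided for 95%)
Upper bound = x̄ + t* · s/√n = 109.8 + 1.661 · 9.8/√94 = 111.48

We are 95% confident that μ ≤ 111.48.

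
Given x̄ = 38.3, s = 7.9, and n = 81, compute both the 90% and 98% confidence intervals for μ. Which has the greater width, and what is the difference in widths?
98% CI is wider by 1.25

df = 80
90% CI: t* = 1.664, (36.84, 39.76), width = 2 · t* · s/√n = 2.92
98% CI: t* = 2.374, (36.22, 40.38), width = 2 · t* · s/√n = 4.17

The 98% CI is wider by 4.17 - 2.92 = 1.25.
Higher confidence requires a wider interval.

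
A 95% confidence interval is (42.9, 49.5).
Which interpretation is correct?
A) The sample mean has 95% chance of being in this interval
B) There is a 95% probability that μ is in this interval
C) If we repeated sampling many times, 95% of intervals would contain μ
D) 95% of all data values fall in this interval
C

A) Wrong — x̄ is observed and sits in the interval by construction.
B) Wrong — μ is fixed; the randomness lives in the interval, not in μ.
C) Correct — this is the frequentist long-run coverage interpretation.
D) Wrong — a CI is about the parameter μ, not individual data values.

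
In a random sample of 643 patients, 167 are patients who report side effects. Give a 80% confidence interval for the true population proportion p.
(0.238, 0.282)

Proportion CI:
p̂ = 167/643 = 0.25972
SE = √(p̂(1-p̂)/n) = √(0.25972 · 0.74028 / 643) = 0.01729

z* = 1.282
Margin = z* · SE = 1.282 · 0.01729 = 0.0222

CI: 0.25972 ± 0.0222 = (0.238, 0.282)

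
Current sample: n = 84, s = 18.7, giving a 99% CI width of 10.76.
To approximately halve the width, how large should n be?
n ≈ 336

CI width ∝ 1/√n
To reduce width by factor 2, need √n to grow by 2 → need 2² = 4 times as many samples.

Current: n = 84, width = 10.76
New: n = 336, width ≈ 5.29

Width reduced by factor of 10.76/5.29 = 2.03.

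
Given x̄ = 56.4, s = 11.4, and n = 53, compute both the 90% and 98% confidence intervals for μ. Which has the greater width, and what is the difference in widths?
98% CI is wider by 2.27

df = 52
90% CI: t* = 1.675, (53.78, 59.02), width = 2 · t* · s/√n = 5.25
98% CI: t* = 2.400, (52.64, 60.16), width = 2 · t* · s/√n = 7.52

The 98% CI is wider by 7.52 - 5.25 = 2.27.
Higher confidence requires a wider interval.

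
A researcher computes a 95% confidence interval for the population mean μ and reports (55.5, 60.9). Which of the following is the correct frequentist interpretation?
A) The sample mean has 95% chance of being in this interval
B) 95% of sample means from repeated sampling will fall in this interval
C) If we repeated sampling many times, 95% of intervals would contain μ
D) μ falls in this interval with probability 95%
C

A) Wrong — x̄ is observed and sits in the interval by construction.
B) Wrong — coverage applies to intervals containing μ, not to future x̄ values.
C) Correct — this is the frequentist long-run coverage interpretation.
D) Wrong — μ is fixed; the randomness lives in the interval, not in μ.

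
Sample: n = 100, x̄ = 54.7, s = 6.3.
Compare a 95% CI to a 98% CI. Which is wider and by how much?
98% CI is wider by 0.48

df = 99
95% CI: t* = 1.984, (53.45, 55.95), width = 2 · t* · s/√n = 2.50
98% CI: t* = 2.365, (53.21, 56.19), width = 2 · t* · s/√n = 2.98

The 98% CI is wider by 2.98 - 2.50 = 0.48.
Higher confidence requires a wider interval.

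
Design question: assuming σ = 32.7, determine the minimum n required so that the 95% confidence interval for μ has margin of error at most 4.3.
n ≥ 223

For margin E ≤ 4.3:
n ≥ (z* · σ / E)²
n ≥ (1.960 · 32.7 / 4.3)²
n ≥ 222.16

Minimum n = 223 (rounding up)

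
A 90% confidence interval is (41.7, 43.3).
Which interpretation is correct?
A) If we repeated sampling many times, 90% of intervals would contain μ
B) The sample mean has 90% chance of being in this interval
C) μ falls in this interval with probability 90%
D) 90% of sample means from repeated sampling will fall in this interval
A

A) Correct — this is the frequentist long-run coverage interpretation.
B) Wrong — x̄ is observed and sits in the interval by construction.
C) Wrong — μ is fixed; the randomness lives in the interval, not in μ.
D) Wrong — coverage applies to intervals containing μ, not to future x̄ values.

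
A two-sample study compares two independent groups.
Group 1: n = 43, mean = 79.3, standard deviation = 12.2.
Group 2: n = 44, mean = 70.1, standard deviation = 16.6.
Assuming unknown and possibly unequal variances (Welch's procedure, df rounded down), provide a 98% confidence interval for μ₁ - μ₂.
(1.79, 16.61)

Difference: x̄₁ - x̄₂ = 9.20
SE = √(s₁²/n₁ + s₂²/n₂) = √(12.2²/43 + 16.6²/44) = 3.1184
df = 78.97 → 78 (Welch–Satterthwaite, rounded down)
t* = 2.375

CI: 9.20 ± 2.375 · 3.1184 = 9.20 ± 7.41 = (1.79, 16.61)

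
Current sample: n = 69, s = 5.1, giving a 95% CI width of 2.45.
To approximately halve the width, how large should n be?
n ≈ 276

CI width ∝ 1/√n
To reduce width by factor 2, need √n to grow by 2 → need 2² = 4 times as many samples.

Current: n = 69, width = 2.45
New: n = 276, width ≈ 1.21

Width reduced by factor of 2.45/1.21 = 2.02.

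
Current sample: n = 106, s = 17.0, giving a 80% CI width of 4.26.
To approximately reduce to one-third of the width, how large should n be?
n ≈ 954

CI width ∝ 1/√n
To reduce width by factor 3, need √n to grow by 3 → need 3² = 9 times as many samples.

Current: n = 106, width = 4.26
New: n = 954, width ≈ 1.41

Width reduced by factor of 4.26/1.41 = 3.02.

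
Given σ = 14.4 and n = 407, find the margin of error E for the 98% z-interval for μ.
Margin of error = 1.66

Margin of error = z* · σ/√n
= 2.326 · 14.4/√407
= 2.326 · 14.4/20.1742
= 1.66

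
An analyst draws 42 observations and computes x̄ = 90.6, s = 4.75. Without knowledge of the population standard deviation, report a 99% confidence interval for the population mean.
(88.62, 92.58)

t-interval (σ unknown):
df = n - 1 = 41
t* = 2.701 for 99% confidence

Margin of error = t* · s/√n = 2.701 · 4.75/√42 = 1.98

CI: (88.62, 92.58)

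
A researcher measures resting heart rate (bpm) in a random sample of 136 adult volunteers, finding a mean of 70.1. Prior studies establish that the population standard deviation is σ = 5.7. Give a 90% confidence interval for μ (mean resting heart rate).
(69.30, 70.90)

z-interval (σ known):
z* = 1.645 for 90% confidence

Margin of error = z* · σ/√n = 1.645 · 5.7/√136 = 0.80

CI: (70.1 - 0.80, 70.1 + 0.80) = (69.30, 70.90)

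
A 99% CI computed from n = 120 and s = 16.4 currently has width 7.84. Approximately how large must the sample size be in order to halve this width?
n ≈ 480

CI width ∝ 1/√n
To reduce width by factor 2, need √n to grow by 2 → need 2² = 4 times as many samples.

Current: n = 120, width = 7.84
New: n = 480, width ≈ 3.87

Width reduced by factor of 7.84/3.87 = 2.03.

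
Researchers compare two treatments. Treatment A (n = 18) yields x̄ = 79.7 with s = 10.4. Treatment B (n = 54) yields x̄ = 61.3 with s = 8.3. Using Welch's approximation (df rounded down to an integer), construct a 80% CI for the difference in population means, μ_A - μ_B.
(14.84, 21.96)

Difference: x̄₁ - x̄₂ = 18.40
SE = √(s₁²/n₁ + s₂²/n₂) = √(10.4²/18 + 8.3²/54) = 2.6990
df = 24.63 → 24 (Welch–Satterthwaite, rounded down)
t* = 1.318

CI: 18.40 ± 1.318 · 2.6990 = 18.40 ± 3.56 = (14.84, 21.96)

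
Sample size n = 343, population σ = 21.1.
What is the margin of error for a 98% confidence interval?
Margin of error = 2.65

Margin of error = z* · σ/√n
= 2.326 · 21.1/√343
= 2.326 · 21.1/18.5203
= 2.65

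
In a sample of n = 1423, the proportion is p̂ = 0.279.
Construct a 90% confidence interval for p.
(0.259, 0.299)

Proportion CI:
SE = √(p̂(1-p̂)/n) = √(0.279 · 0.721 / 1423) = 0.01189

z* = 1.645
Margin = z* · SE = 1.645 · 0.01189 = 0.0196

CI: 0.279 ± 0.0196 = (0.259, 0.299)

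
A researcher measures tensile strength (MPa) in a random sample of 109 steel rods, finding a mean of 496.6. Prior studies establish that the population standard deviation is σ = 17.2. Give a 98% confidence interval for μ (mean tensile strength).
(492.77, 500.43)

z-interval (σ known):
z* = 2.326 for 98% confidence

Margin of error = z* · σ/√n = 2.326 · 17.2/√109 = 3.83

CI: (496.6 - 3.83, 496.6 + 3.83) = (492.77, 500.43)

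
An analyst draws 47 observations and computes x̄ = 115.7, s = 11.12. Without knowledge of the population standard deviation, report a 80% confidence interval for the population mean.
(113.59, 117.81)

t-interval (σ unknown):
df = n - 1 = 46
t* = 1.300 for 80% confidence

Margin of error = t* · s/√n = 1.300 · 11.12/√47 = 2.11

CI: (113.59, 117.81)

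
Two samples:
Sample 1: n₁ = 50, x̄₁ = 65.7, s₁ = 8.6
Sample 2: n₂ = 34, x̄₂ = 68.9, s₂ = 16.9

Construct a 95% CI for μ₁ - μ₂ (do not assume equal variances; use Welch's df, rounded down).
(-9.53, 3.13)

Difference: x̄₁ - x̄₂ = -3.20
SE = √(s₁²/n₁ + s₂²/n₂) = √(8.6²/50 + 16.9²/34) = 3.1432
df = 44.71 → 44 (Welch–Satterthwaite, rounded down)
t* = 2.015

CI: -3.20 ± 2.015 · 3.1432 = -3.20 ± 6.33 = (-9.53, 3.13)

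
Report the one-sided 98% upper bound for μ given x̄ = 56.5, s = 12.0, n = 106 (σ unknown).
μ ≤ 58.92

Upper bound (one-sided):
t* = 2.080 (one-sided for 98%)
Upper bound = x̄ + t* · s/√n = 56.5 + 2.080 · 12.0/√106 = 58.92

We are 98% confident that μ ≤ 58.92.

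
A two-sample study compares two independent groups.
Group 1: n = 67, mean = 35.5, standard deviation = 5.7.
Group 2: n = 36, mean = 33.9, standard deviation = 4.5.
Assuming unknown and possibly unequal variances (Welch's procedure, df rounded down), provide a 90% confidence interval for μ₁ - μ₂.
(-0.10, 3.30)

Difference: x̄₁ - x̄₂ = 1.60
SE = √(s₁²/n₁ + s₂²/n₂) = √(5.7²/67 + 4.5²/36) = 1.0234
df = 87.05 → 87 (Welch–Satterthwaite, rounded down)
t* = 1.663

CI: 1.60 ± 1.663 · 1.0234 = 1.60 ± 1.70 = (-0.10, 3.30)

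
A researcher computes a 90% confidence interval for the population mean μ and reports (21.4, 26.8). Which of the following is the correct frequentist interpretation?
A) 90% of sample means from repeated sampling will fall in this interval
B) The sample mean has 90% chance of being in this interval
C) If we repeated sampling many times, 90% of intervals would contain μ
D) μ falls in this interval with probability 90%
C

A) Wrong — coverage applies to intervals containing μ, not to future x̄ values.
B) Wrong — x̄ is observed and sits in the interval by construction.
C) Correct — this is the frequentist long-run coverage interpretation.
D) Wrong — μ is fixed; the randomness lives in the interval, not in μ.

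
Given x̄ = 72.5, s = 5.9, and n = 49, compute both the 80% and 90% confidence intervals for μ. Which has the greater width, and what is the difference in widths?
90% CI is wider by 0.64

df = 48
80% CI: t* = 1.299, (71.41, 73.59), width = 2 · t* · s/√n = 2.19
90% CI: t* = 1.677, (71.09, 73.91), width = 2 · t* · s/√n = 2.83

The 90% CI is wider by 2.83 - 2.19 = 0.64.
Higher confidence requires a wider interval.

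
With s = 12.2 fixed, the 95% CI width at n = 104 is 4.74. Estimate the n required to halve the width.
n ≈ 416

CI width ∝ 1/√n
To reduce width by factor 2, need √n to grow by 2 → need 2² = 4 times as many samples.

Current: n = 104, width = 4.74
New: n = 416, width ≈ 2.35

Width reduced by factor of 4.74/2.35 = 2.02.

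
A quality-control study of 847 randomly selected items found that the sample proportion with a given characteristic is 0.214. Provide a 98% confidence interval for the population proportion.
(0.181, 0.247)

Proportion CI:
SE = √(p̂(1-p̂)/n) = √(0.214 · 0.786 / 847) = 0.01409

z* = 2.326
Margin = z* · SE = 2.326 · 0.01409 = 0.0328

CI: 0.214 ± 0.0328 = (0.181, 0.247)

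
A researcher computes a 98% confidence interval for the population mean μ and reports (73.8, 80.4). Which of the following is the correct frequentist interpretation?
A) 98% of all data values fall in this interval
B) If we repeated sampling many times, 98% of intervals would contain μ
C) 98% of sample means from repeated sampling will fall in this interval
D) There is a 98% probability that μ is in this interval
B

A) Wrong — a CI is about the parameter μ, not individual data values.
B) Correct — this is the frequentist long-run coverage interpretation.
C) Wrong — coverage applies to intervals containing μ, not to future x̄ values.
D) Wrong — μ is fixed; the randomness lives in the interval, not in μ.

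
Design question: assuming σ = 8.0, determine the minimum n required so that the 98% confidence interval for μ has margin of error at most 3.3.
n ≥ 32

For margin E ≤ 3.3:
n ≥ (z* · σ / E)²
n ≥ (2.326 · 8.0 / 3.3)²
n ≥ 31.80

Minimum n = 32 (rounding up)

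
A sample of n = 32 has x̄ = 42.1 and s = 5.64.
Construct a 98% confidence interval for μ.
(39.65, 44.55)

t-interval (σ unknown):
df = n - 1 = 31
t* = 2.453 for 98% confidence

Margin of error = t* · s/√n = 2.453 · 5.64/√32 = 2.45

CI: (39.65, 44.55)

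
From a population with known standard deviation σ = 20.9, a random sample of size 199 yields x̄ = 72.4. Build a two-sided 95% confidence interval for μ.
(69.50, 75.30)

z-interval (σ known):
z* = 1.960 for 95% confidence

Margin of error = z* · σ/√n = 1.960 · 20.9/√199 = 2.90

CI: (72.4 - 2.90, 72.4 + 2.90) = (69.50, 75.30)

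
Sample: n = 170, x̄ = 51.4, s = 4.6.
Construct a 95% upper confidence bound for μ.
μ ≤ 51.98

Upper bound (one-sided):
t* = 1.654 (one-sided for 95%)
Upper bound = x̄ + t* · s/√n = 51.4 + 1.654 · 4.6/√170 = 51.98

We are 95% confident that μ ≤ 51.98.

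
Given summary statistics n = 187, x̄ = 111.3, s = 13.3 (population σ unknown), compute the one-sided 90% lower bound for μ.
μ ≥ 110.05

Lower bound (one-sided):
t* = 1.286 (one-sided for 90%)
Lower bound = x̄ - t* · s/√n = 111.3 - 1.286 · 13.3/√187 = 110.05

We are 90% confident that μ ≥ 110.05.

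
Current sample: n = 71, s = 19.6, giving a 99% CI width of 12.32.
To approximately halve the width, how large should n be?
n ≈ 284

CI width ∝ 1/√n
To reduce width by factor 2, need √n to grow by 2 → need 2² = 4 times as many samples.

Current: n = 71, width = 12.32
New: n = 284, width ≈ 6.03

Width reduced by factor of 12.32/6.03 = 2.04.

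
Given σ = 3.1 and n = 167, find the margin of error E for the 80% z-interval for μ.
Margin of error = 0.31

Margin of error = z* · σ/√n
= 1.282 · 3.1/√167
= 1.282 · 3.1/12.9228
= 0.31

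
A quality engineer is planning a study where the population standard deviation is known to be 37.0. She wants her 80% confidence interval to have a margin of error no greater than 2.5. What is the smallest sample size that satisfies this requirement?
n ≥ 360

For margin E ≤ 2.5:
n ≥ (z* · σ / E)²
n ≥ (1.282 · 37.0 / 2.5)²
n ≥ 360.00

Minimum n = 360 (rounding up)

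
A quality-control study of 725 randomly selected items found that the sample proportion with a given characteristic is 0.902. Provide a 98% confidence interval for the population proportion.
(0.876, 0.928)

Proportion CI:
SE = √(p̂(1-p̂)/n) = √(0.902 · 0.098 / 725) = 0.01104

z* = 2.326
Margin = z* · SE = 2.326 · 0.01104 = 0.0257

CI: 0.902 ± 0.0257 = (0.876, 0.928)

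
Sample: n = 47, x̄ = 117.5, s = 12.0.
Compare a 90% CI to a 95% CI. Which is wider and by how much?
95% CI is wider by 1.17

df = 46
90% CI: t* = 1.679, (114.56, 120.44), width = 2 · t* · s/√n = 5.88
95% CI: t* = 2.013, (113.98, 121.02), width = 2 · t* · s/√n = 7.05

The 95% CI is wider by 7.05 - 5.88 = 1.17.
Higher confidence requires a wider interval.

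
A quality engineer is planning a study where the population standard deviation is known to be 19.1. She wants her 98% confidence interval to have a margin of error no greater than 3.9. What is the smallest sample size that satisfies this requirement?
n ≥ 130

For margin E ≤ 3.9:
n ≥ (z* · σ / E)²
n ≥ (2.326 · 19.1 / 3.9)²
n ≥ 129.76

Minimum n = 130 (rounding up)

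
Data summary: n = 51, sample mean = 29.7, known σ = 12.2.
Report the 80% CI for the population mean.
(27.51, 31.89)

z-interval (σ known):
z* = 1.282 for 80% confidence

Margin of error = z* · σ/√n = 1.282 · 12.2/√51 = 2.19

CI: (29.7 - 2.19, 29.7 + 2.19) = (27.51, 31.89)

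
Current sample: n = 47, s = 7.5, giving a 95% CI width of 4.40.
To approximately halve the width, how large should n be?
n ≈ 188

CI width ∝ 1/√n
To reduce width by factor 2, need √n to grow by 2 → need 2² = 4 times as many samples.

Current: n = 47, width = 4.40
New: n = 188, width ≈ 2.16

Width reduced by factor of 4.40/2.16 = 2.04.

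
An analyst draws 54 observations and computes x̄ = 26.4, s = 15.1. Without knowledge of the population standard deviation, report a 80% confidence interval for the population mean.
(23.73, 29.07)

t-interval (σ unknown):
df = n - 1 = 53
t* = 1.298 for 80% confidence

Margin of error = t* · s/√n = 1.298 · 15.1/√54 = 2.67

CI: (23.73, 29.07)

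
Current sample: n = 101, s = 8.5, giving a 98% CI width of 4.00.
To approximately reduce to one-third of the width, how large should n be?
n ≈ 909

CI width ∝ 1/√n
To reduce width by factor 3, need √n to grow by 3 → need 3² = 9 times as many samples.

Current: n = 101, width = 4.00
New: n = 909, width ≈ 1.31

Width reduced by factor of 4.00/1.31 = 3.05.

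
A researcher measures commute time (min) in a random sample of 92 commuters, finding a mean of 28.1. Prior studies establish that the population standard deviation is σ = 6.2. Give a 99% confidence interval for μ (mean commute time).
(26.43, 29.77)

z-interval (σ known):
z* = 2.576 for 99% confidence

Margin of error = z* · σ/√n = 2.576 · 6.2/√92 = 1.67

CI: (28.1 - 1.67, 28.1 + 1.67) = (26.43, 29.77)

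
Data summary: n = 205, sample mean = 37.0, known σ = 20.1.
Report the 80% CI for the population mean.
(35.20, 38.80)

z-interval (σ known):
z* = 1.282 for 80% confidence

Margin of error = z* · σ/√n = 1.282 · 20.1/√205 = 1.80

CI: (37.0 - 1.80, 37.0 + 1.80) = (35.20, 38.80)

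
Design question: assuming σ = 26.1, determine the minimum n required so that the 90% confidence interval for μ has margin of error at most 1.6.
n ≥ 721

For margin E ≤ 1.6:
n ≥ (z* · σ / E)²
n ≥ (1.645 · 26.1 / 1.6)²
n ≥ 720.07

Minimum n = 721 (rounding up)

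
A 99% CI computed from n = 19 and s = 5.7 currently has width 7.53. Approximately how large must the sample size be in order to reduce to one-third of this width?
n ≈ 171

CI width ∝ 1/√n
To reduce width by factor 3, need √n to grow by 3 → need 3² = 9 times as many samples.

Current: n = 19, width = 7.53
New: n = 171, width ≈ 2.27

Width reduced by factor of 7.53/2.27 = 3.32.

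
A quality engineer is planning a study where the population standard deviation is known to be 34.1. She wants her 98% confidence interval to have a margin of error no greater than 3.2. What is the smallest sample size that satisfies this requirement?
n ≥ 615

For margin E ≤ 3.2:
n ≥ (z* · σ / E)²
n ≥ (2.326 · 34.1 / 3.2)²
n ≥ 614.37

Minimum n = 615 (rounding up)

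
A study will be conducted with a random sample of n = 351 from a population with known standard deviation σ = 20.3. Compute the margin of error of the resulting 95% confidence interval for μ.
Margin of error = 2.12

Margin of error = z* · σ/√n
= 1.960 · 20.3/√351
= 1.960 · 20.3/18.7350
= 2.12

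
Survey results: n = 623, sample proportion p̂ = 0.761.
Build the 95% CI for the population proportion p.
(0.728, 0.794)

Proportion CI:
SE = √(p̂(1-p̂)/n) = √(0.761 · 0.239 / 623) = 0.01709

z* = 1.960
Margin = z* · SE = 1.960 · 0.01709 = 0.0335

CI: 0.761 ± 0.0335 = (0.728, 0.794)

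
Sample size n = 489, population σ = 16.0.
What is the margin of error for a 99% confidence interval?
Margin of error = 1.86

Margin of error = z* · σ/√n
= 2.576 · 16.0/√489
= 2.576 · 16.0/22.1133
= 1.86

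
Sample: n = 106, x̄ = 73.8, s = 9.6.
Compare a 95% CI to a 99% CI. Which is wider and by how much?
99% CI is wider by 1.19

df = 105
95% CI: t* = 1.983, (71.95, 75.65), width = 2 · t* · s/√n = 3.70
99% CI: t* = 2.623, (71.35, 76.25), width = 2 · t* · s/√n = 4.89

The 99% CI is wider by 4.89 - 3.70 = 1.19.
Higher confidence requires a wider interval.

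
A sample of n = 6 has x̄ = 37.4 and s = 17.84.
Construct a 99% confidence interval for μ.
(8.03, 66.77)

t-interval (σ unknown):
df = n - 1 = 5
t* = 4.032 for 99% confidence

Margin of error = t* · s/√n = 4.032 · 17.84/√6 = 29.37

CI: (8.03, 66.77)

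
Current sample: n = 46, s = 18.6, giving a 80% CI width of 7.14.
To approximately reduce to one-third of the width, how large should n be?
n ≈ 414

CI width ∝ 1/√n
To reduce width by factor 3, need √n to grow by 3 → need 3² = 9 times as many samples.

Current: n = 46, width = 7.14
New: n = 414, width ≈ 2.35

Width reduced by factor of 7.14/2.35 = 3.04.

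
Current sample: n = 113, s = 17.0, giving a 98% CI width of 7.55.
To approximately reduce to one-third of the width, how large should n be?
n ≈ 1017

CI width ∝ 1/√n
To reduce width by factor 3, need √n to grow by 3 → need 3² = 9 times as many samples.

Current: n = 113, width = 7.55
New: n = 1017, width ≈ 2.48

Width reduced by factor of 7.55/2.48 = 3.04.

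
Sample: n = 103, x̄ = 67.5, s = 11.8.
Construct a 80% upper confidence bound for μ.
μ ≤ 68.48

Upper bound (one-sided):
t* = 0.845 (one-sided for 80%)
Upper bound = x̄ + t* · s/√n = 67.5 + 0.845 · 11.8/√103 = 68.48

We are 80% confident that μ ≤ 68.48.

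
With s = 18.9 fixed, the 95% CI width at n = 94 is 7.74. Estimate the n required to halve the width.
n ≈ 376

CI width ∝ 1/√n
To reduce width by factor 2, need √n to grow by 2 → need 2² = 4 times as many samples.

Current: n = 94, width = 7.74
New: n = 376, width ≈ 3.83

Width reduced by factor of 7.74/3.83 = 2.02.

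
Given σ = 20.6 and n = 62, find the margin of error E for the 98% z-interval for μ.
Margin of error = 6.09

Margin of error = z* · σ/√n
= 2.326 · 20.6/√62
= 2.326 · 20.6/7.8740
= 6.09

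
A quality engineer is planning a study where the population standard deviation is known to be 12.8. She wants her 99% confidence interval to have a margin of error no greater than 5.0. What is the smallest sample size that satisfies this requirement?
n ≥ 44

For margin E ≤ 5.0:
n ≥ (z* · σ / E)²
n ≥ (2.576 · 12.8 / 5.0)²
n ≥ 43.49

Minimum n = 44 (rounding up)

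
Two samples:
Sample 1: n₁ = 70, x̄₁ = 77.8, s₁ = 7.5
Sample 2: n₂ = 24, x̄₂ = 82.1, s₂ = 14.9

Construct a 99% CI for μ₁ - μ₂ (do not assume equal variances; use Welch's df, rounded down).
(-13.09, 4.49)

Difference: x̄₁ - x̄₂ = -4.30
SE = √(s₁²/n₁ + s₂²/n₂) = √(7.5²/70 + 14.9²/24) = 3.1708
df = 27.10 → 27 (Welch–Satterthwaite, rounded down)
t* = 2.771

CI: -4.30 ± 2.771 · 3.1708 = -4.30 ± 8.79 = (-13.09, 4.49)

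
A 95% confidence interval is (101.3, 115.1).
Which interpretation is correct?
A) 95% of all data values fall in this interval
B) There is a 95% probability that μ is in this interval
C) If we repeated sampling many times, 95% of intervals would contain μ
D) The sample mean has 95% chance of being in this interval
C

A) Wrong — a CI is about the parameter μ, not individual data values.
B) Wrong — μ is fixed; the randomness lives in the interval, not in μ.
C) Correct — this is the frequentist long-run coverage interpretation.
D) Wrong — x̄ is observed and sits in the interval by construction.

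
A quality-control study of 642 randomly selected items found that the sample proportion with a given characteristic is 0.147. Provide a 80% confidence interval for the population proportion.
(0.129, 0.165)

Proportion CI:
SE = √(p̂(1-p̂)/n) = √(0.147 · 0.853 / 642) = 0.01398

z* = 1.282
Margin = z* · SE = 1.282 · 0.01398 = 0.0179

CI: 0.147 ± 0.0179 = (0.129, 0.165)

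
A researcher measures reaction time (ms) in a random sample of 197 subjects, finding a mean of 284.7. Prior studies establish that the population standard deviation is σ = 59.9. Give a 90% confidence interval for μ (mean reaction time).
(277.68, 291.72)

z-interval (σ known):
z* = 1.645 for 90% confidence

Margin of error = z* · σ/√n = 1.645 · 59.9/√197 = 7.02

CI: (284.7 - 7.02, 284.7 + 7.02) = (277.68, 291.72)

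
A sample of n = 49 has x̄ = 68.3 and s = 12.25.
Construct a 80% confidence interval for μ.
(66.03, 70.57)

t-interval (σ unknown):
df = n - 1 = 48
t* = 1.299 for 80% confidence

Margin of error = t* · s/√n = 1.299 · 12.25/√49 = 2.27

CI: (66.03, 70.57)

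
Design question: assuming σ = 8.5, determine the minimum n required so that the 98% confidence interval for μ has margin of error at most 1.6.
n ≥ 153

For margin E ≤ 1.6:
n ≥ (z* · σ / E)²
n ≥ (2.326 · 8.5 / 1.6)²
n ≥ 152.69

Minimum n = 153 (rounding up)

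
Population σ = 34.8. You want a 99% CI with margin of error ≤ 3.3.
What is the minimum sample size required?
n ≥ 738

For margin E ≤ 3.3:
n ≥ (z* · σ / E)²
n ≥ (2.576 · 34.8 / 3.3)²
n ≥ 737.94

Minimum n = 738 (rounding up)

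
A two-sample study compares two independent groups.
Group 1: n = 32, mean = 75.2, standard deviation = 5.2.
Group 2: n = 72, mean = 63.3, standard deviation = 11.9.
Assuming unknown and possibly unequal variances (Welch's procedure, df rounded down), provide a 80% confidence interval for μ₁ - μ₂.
(9.74, 14.06)

Difference: x̄₁ - x̄₂ = 11.90
SE = √(s₁²/n₁ + s₂²/n₂) = √(5.2²/32 + 11.9²/72) = 1.6768
df = 101.99 → 101 (Welch–Satterthwaite, rounded down)
t* = 1.290

CI: 11.90 ± 1.290 · 1.6768 = 11.90 ± 2.16 = (9.74, 14.06)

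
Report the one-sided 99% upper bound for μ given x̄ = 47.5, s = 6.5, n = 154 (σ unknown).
μ ≤ 48.73

Upper bound (one-sided):
t* = 2.351 (one-sided for 99%)
Upper bound = x̄ + t* · s/√n = 47.5 + 2.351 · 6.5/√154 = 48.73

We are 99% confident that μ ≤ 48.73.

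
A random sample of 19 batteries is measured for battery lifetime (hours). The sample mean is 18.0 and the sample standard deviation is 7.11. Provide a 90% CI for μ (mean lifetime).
(15.17, 20.83)

t-interval (σ unknown):
df = n - 1 = 18
t* = 1.734 for 90% confidence

Margin of error = t* · s/√n = 1.734 · 7.11/√19 = 2.83

CI: (15.17, 20.83)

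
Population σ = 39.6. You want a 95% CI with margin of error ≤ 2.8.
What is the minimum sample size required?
n ≥ 769

For margin E ≤ 2.8:
n ≥ (z* · σ / E)²
n ≥ (1.960 · 39.6 / 2.8)²
n ≥ 768.40

Minimum n = 769 (rounding up)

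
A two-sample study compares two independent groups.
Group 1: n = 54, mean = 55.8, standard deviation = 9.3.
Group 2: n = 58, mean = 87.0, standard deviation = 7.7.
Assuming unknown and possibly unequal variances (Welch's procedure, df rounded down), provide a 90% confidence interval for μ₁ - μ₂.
(-33.89, -28.51)

Difference: x̄₁ - x̄₂ = -31.20
SE = √(s₁²/n₁ + s₂²/n₂) = √(9.3²/54 + 7.7²/58) = 1.6198
df = 103.17 → 103 (Welch–Satterthwaite, rounded down)
t* = 1.660

CI: -31.20 ± 1.660 · 1.6198 = -31.20 ± 2.69 = (-33.89, -28.51)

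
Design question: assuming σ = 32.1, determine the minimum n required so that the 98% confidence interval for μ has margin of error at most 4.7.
n ≥ 253

For margin E ≤ 4.7:
n ≥ (z* · σ / E)²
n ≥ (2.326 · 32.1 / 4.7)²
n ≥ 252.37

Minimum n = 253 (rounding up)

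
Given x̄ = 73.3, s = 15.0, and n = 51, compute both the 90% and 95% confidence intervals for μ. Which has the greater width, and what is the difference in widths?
95% CI is wider by 1.40

df = 50
90% CI: t* = 1.676, (69.78, 76.82), width = 2 · t* · s/√n = 7.04
95% CI: t* = 2.009, (69.08, 77.52), width = 2 · t* · s/√n = 8.44

The 95% CI is wider by 8.44 - 7.04 = 1.40.
Higher confidence requires a wider interval.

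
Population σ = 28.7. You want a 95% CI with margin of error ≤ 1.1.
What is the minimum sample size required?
n ≥ 2616

For margin E ≤ 1.1:
n ≥ (z* · σ / E)²
n ≥ (1.960 · 28.7 / 1.1)²
n ≥ 2615.11

Minimum n = 2616 (rounding up)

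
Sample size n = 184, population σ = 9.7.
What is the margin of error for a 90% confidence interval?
Margin of error = 1.18

Margin of error = z* · σ/√n
= 1.645 · 9.7/√184
= 1.645 · 9.7/13.5647
= 1.18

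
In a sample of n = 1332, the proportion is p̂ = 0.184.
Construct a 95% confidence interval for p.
(0.163, 0.205)

Proportion CI:
SE = √(p̂(1-p̂)/n) = √(0.184 · 0.816 / 1332) = 0.01062

z* = 1.960
Margin = z* · SE = 1.960 · 0.01062 = 0.0208

CI: 0.184 ± 0.0208 = (0.163, 0.205)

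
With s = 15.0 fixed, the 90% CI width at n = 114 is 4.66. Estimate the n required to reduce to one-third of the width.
n ≈ 1026

CI width ∝ 1/√n
To reduce width by factor 3, need √n to grow by 3 → need 3² = 9 times as many samples.

Current: n = 114, width = 4.66
New: n = 1026, width ≈ 1.54

Width reduced by factor of 4.66/1.54 = 3.03.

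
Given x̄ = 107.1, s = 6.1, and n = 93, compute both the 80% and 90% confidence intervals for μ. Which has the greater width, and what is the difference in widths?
90% CI is wider by 0.47

df = 92
80% CI: t* = 1.291, (106.28, 107.92), width = 2 · t* · s/√n = 1.63
90% CI: t* = 1.662, (106.05, 108.15), width = 2 · t* · s/√n = 2.10

The 90% CI is wider by 2.10 - 1.63 = 0.47.
Higher confidence requires a wider interval.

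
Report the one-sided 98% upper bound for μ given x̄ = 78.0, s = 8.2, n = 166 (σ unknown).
μ ≤ 79.32

Upper bound (one-sided):
t* = 2.070 (one-sided for 98%)
Upper bound = x̄ + t* · s/√n = 78.0 + 2.070 · 8.2/√166 = 79.32

We are 98% confident that μ ≤ 79.32.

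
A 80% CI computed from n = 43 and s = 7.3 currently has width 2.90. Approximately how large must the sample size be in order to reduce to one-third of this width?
n ≈ 387

CI width ∝ 1/√n
To reduce width by factor 3, need √n to grow by 3 → need 3² = 9 times as many samples.

Current: n = 43, width = 2.90
New: n = 387, width ≈ 0.95

Width reduced by factor of 2.90/0.95 = 3.05.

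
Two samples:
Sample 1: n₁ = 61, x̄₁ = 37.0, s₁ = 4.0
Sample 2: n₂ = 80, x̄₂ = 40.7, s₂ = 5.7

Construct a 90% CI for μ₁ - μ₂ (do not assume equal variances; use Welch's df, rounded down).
(-5.05, -2.35)

Difference: x̄₁ - x̄₂ = -3.70
SE = √(s₁²/n₁ + s₂²/n₂) = √(4.0²/61 + 5.7²/80) = 0.8176
df = 138.13 → 138 (Welch–Satterthwaite, rounded down)
t* = 1.656

CI: -3.70 ± 1.656 · 0.8176 = -3.70 ± 1.35 = (-5.05, -2.35)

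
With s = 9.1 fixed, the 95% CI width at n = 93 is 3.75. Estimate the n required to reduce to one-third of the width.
n ≈ 837

CI width ∝ 1/√n
To reduce width by factor 3, need √n to grow by 3 → need 3² = 9 times as many samples.

Current: n = 93, width = 3.75
New: n = 837, width ≈ 1.23

Width reduced by factor of 3.75/1.23 = 3.05.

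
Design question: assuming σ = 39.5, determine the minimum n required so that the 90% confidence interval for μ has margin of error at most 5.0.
n ≥ 169

For margin E ≤ 5.0:
n ≥ (z* · σ / E)²
n ≥ (1.645 · 39.5 / 5.0)²
n ≥ 168.88

Minimum n = 169 (rounding up)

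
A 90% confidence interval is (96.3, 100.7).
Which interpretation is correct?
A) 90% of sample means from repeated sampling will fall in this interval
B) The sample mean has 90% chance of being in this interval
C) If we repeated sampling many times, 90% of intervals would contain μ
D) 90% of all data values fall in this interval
C

A) Wrong — coverage applies to intervals containing μ, not to future x̄ values.
B) Wrong — x̄ is observed and sits in the interval by construction.
C) Correct — this is the frequentist long-run coverage interpretation.
D) Wrong — a CI is about the parameter μ, not individual data values.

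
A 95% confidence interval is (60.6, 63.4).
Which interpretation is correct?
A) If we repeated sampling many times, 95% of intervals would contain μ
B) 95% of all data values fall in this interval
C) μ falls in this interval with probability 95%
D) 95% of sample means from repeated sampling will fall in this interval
A

A) Correct — this is the frequentist long-run coverage interpretation.
B) Wrong — a CI is about the parameter μ, not individual data values.
C) Wrong — μ is fixed; the randomness lives in the interval, not in μ.
D) Wrong — coverage applies to intervals containing μ, not to future x̄ values.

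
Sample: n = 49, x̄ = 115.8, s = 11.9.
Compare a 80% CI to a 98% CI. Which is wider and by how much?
98% CI is wider by 3.76

df = 48
80% CI: t* = 1.299, (113.59, 118.01), width = 2 · t* · s/√n = 4.42
98% CI: t* = 2.407, (111.71, 119.89), width = 2 · t* · s/√n = 8.18

The 98% CI is wider by 8.18 - 4.42 = 3.76.
Higher confidence requires a wider interval.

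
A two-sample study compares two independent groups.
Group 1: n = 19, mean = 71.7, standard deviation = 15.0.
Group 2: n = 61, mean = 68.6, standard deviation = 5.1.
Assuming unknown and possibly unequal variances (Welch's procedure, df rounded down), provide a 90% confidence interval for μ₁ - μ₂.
(-2.96, 9.16)

Difference: x̄₁ - x̄₂ = 3.10
SE = √(s₁²/n₁ + s₂²/n₂) = √(15.0²/19 + 5.1²/61) = 3.5026
df = 19.31 → 19 (Welch–Satterthwaite, rounded down)
t* = 1.729

CI: 3.10 ± 1.729 · 3.5026 = 3.10 ± 6.06 = (-2.96, 9.16)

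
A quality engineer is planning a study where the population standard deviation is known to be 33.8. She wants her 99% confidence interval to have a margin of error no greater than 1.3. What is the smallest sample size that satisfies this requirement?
n ≥ 4486

For margin E ≤ 1.3:
n ≥ (z* · σ / E)²
n ≥ (2.576 · 33.8 / 1.3)²
n ≥ 4485.78

Minimum n = 4486 (rounding up)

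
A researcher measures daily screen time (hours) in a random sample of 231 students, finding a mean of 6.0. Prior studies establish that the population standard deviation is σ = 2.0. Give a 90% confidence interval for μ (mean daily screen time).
(5.78, 6.22)

z-interval (σ known):
z* = 1.645 for 90% confidence

Margin of error = z* · σ/√n = 1.645 · 2.0/√231 = 0.22

CI: (6.0 - 0.22, 6.0 + 0.22) = (5.78, 6.22)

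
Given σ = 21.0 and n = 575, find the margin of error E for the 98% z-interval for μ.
Margin of error = 2.04

Margin of error = z* · σ/√n
= 2.326 · 21.0/√575
= 2.326 · 21.0/23.9792
= 2.04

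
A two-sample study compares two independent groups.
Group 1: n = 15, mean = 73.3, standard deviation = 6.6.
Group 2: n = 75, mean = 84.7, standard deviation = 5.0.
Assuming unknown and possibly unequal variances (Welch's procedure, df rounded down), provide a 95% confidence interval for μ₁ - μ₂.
(-15.20, -7.60)

Difference: x̄₁ - x̄₂ = -11.40
SE = √(s₁²/n₁ + s₂²/n₂) = √(6.6²/15 + 5.0²/75) = 1.7993
df = 17.36 → 17 (Welch–Satterthwaite, rounded down)
t* = 2.110

CI: -11.40 ± 2.110 · 1.7993 = -11.40 ± 3.80 = (-15.20, -7.60)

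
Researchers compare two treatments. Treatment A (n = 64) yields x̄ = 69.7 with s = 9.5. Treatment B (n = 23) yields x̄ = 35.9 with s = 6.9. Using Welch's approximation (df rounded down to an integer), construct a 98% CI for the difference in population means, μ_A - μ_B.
(29.32, 38.28)

Difference: x̄₁ - x̄₂ = 33.80
SE = √(s₁²/n₁ + s₂²/n₂) = √(9.5²/64 + 6.9²/23) = 1.8655
df = 53.51 → 53 (Welch–Satterthwaite, rounded down)
t* = 2.399

CI: 33.80 ± 2.399 · 1.8655 = 33.80 ± 4.48 = (29.32, 38.28)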